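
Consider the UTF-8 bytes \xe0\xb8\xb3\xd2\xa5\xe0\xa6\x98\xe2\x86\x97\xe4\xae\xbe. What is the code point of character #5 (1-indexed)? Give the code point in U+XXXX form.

U+4BBE

Offset 0: leading byte 0xE0 = 11100000 → 3-byte char #1 = E0 B8 B3.
Offset 3: leading byte 0xD2 = 11010010 → 2-byte char #2 = D2 A5.
Offset 5: leading byte 0xE0 = 11100000 → 3-byte char #3 = E0 A6 98.
Offset 8: leading byte 0xE2 = 11100010 → 3-byte char #4 = E2 86 97.
Offset 11: leading byte 0xE4 = 11100100 → 3-byte char #5 = E4 AE BE.
Leading byte 0xE4 = 11100100 matches 1110xxxx → 3-byte sequence.
Byte 1: 0xE4 = 11100100, payload 0100 (4 bits).
Byte 2: 0xAE = 10101110 (10xxxxxx ✓), payload 101110.
Byte 3: 0xBE = 10111110 (10xxxxxx ✓), payload 111110.
Concatenate: 0100101110111110 = 0x4BBE (16 bits → U+4BBE).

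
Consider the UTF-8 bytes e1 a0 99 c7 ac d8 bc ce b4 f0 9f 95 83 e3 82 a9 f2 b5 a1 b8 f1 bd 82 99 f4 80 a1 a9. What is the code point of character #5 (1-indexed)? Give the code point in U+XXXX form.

U+1F543

Offset 0: leading byte 0xE1 = 11100001 → 3-byte char #1 = E1 A0 99.
Offset 3: leading byte 0xC7 = 11000111 → 2-byte char #2 = C7 AC.
Offset 5: leading byte 0xD8 = 11011000 → 2-byte char #3 = D8 BC.
Offset 7: leading byte 0xCE = 11001110 → 2-byte char #4 = CE B4.
Offset 9: leading byte 0xF0 = 11110000 → 4-byte char #5 = F0 9F 95 83.
Leading byte 0xF0 = 11110000 matches 11110xxx → 4-byte sequence.
Byte 1: 0xF0 = 11110000, payload 000 (3 bits).
Byte 2: 0x9F = 10011111 (10xxxxxx ✓), payload 011111.
Byte 3: 0x95 = 10010101 (10xxxxxx ✓), payload 010101.
Byte 4: 0x83 = 10000011 (10xxxxxx ✓), payload 000011.
Concatenate: 000011111010101000011 = 0x1F543 (21 bits → U+1F543).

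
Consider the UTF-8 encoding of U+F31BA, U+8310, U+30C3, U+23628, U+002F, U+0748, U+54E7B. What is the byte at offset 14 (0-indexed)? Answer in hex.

U+F31BA → 4-byte form F3 B3 86 BA at offsets 0–3.
U+8310 → 3-byte form E8 8C 90 at offsets 4–6.
U+30C3 → 3-byte form E3 83 83 at offsets 7–9.
U+23628 → 4-byte form F0 A3 98 A8 at offsets 10–13.
U+002F → 1-byte form 2F at offsets 14–14.
Offset 14 falls in char 5's range; it's byte 1 of 2F = 0x2F.

0x2F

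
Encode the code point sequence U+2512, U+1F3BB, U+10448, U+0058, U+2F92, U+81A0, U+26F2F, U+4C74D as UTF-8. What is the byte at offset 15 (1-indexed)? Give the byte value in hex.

0x92

1-indexed offset 15 is 0-indexed offset 14.
U+2512 → 3-byte form E2 94 92 at offsets 0–2.
U+1F3BB → 4-byte form F0 9F 8E BB at offsets 3–6.
U+10448 → 4-byte form F0 90 91 88 at offsets 7–10.
U+0058 → 1-byte form 58 at offsets 11–11.
U+2F92 → 3-byte form E2 BE 92 at offsets 12–14.
Offset 14 falls in char 5's range; it's byte 3 of E2 BE 92 = 0x92.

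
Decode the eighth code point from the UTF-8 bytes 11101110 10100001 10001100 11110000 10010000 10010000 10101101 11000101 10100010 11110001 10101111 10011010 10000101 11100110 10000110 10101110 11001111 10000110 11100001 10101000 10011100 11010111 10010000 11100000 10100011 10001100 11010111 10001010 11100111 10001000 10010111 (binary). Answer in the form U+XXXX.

Offset 0: leading byte 0xEE = 11101110 → 3-byte char #1 = EE A1 8C.
Offset 3: leading byte 0xF0 = 11110000 → 4-byte char #2 = F0 90 90 AD.
Offset 7: leading byte 0xC5 = 11000101 → 2-byte char #3 = C5 A2.
Offset 9: leading byte 0xF1 = 11110001 → 4-byte char #4 = F1 AF 9A 85.
Offset 13: leading byte 0xE6 = 11100110 → 3-byte char #5 = E6 86 AE.
Offset 16: leading byte 0xCF = 11001111 → 2-byte char #6 = CF 86.
Offset 18: leading byte 0xE1 = 11100001 → 3-byte char #7 = E1 A8 9C.
Offset 21: leading byte 0xD7 = 11010111 → 2-byte char #8 = D7 90.
Leading byte 0xD7 = 11010111 matches 110xxxxx → 2-byte sequence.
Byte 1: 0xD7 = 11010111, payload 10111 (5 bits).
Byte 2: 0x90 = 10010000 (10xxxxxx ✓), payload 010000.
Concatenate: 10111010000 = 0x5D0 (11 bits → U+05D0).

U+05D0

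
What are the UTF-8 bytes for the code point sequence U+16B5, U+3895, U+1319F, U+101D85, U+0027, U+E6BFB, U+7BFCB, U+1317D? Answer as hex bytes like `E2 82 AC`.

E1 9A B5 E3 A2 95 F0 93 86 9F F4 81 B6 85 27 F3 A6 AF BB F1 BB BF 8B F0 93 85 BD

U+16B5: 3-byte form → E1 9A B5.
U+3895: 3-byte form → E3 A2 95.
U+1319F: 4-byte form → F0 93 86 9F.
U+101D85: 4-byte form → F4 81 B6 85.
U+0027: 1-byte form → 27.
U+E6BFB: 4-byte form → F3 A6 AF BB.
U+7BFCB: 4-byte form → F1 BB BF 8B.
U+1317D: 4-byte form → F0 93 85 BD.
Concatenated (27 bytes): E1 9A B5 E3 A2 95 F0 93 86 9F F4 81 B6 85 27 F3 A6 AF BB F1 BB BF 8B F0 93 85 BD.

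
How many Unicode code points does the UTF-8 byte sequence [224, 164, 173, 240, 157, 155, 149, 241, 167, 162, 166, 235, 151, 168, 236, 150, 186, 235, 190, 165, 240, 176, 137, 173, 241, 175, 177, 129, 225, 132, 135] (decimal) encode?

Byte at offset 0: 0xE0 = 11100000 → 3-byte char (#1). Advance 3.
Byte at offset 3: 0xF0 = 11110000 → 4-byte char (#2). Advance 4.
Byte at offset 7: 0xF1 = 11110001 → 4-byte char (#3). Advance 4.
Byte at offset 11: 0xEB = 11101011 → 3-byte char (#4). Advance 3.
Byte at offset 14: 0xEC = 11101100 → 3-byte char (#5). Advance 3.
Byte at offset 17: 0xEB = 11101011 → 3-byte char (#6). Advance 3.
Byte at offset 20: 0xF0 = 11110000 → 4-byte char (#7). Advance 4.
Byte at offset 24: 0xF1 = 11110001 → 4-byte char (#8). Advance 4.
Byte at offset 28: 0xE1 = 11100001 → 3-byte char (#9). Advance 3.
Reached end at offset 31 after 9 code points.

9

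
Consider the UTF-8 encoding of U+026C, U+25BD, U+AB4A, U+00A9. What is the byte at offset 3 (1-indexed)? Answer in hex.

1-indexed offset 3 is 0-indexed offset 2.
U+026C → 2-byte form C9 AC at offsets 0–1.
U+25BD → 3-byte form E2 96 BD at offsets 2–4.
Offset 2 falls in char 2's range; it's byte 1 of E2 96 BD = 0xE2.

0xE2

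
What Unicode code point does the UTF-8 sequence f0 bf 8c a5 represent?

Leading byte 0xF0 = 11110000 matches 11110xxx → 4-byte sequence.
Byte 1: 0xF0 = 11110000, payload 000 (3 bits).
Byte 2: 0xBF = 10111111 (10xxxxxx ✓), payload 111111.
Byte 3: 0x8C = 10001100 (10xxxxxx ✓), payload 001100.
Byte 4: 0xA5 = 10100101 (10xxxxxx ✓), payload 100101.
Concatenate: 000111111001100100101 = 0x3F325 (21 bits → U+3F325).

U+3F325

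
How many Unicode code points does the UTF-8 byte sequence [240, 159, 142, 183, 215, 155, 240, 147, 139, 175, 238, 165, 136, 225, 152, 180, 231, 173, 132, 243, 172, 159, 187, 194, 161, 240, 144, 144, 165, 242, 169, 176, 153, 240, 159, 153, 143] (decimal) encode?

11

Byte at offset 0: 0xF0 = 11110000 → 4-byte char (#1). Advance 4.
Byte at offset 4: 0xD7 = 11010111 → 2-byte char (#2). Advance 2.
Byte at offset 6: 0xF0 = 11110000 → 4-byte char (#3). Advance 4.
Byte at offset 10: 0xEE = 11101110 → 3-byte char (#4). Advance 3.
Byte at offset 13: 0xE1 = 11100001 → 3-byte char (#5). Advance 3.
Byte at offset 16: 0xE7 = 11100111 → 3-byte char (#6). Advance 3.
Byte at offset 19: 0xF3 = 11110011 → 4-byte char (#7). Advance 4.
Byte at offset 23: 0xC2 = 11000010 → 2-byte char (#8). Advance 2.
Byte at offset 25: 0xF0 = 11110000 → 4-byte char (#9). Advance 4.
Byte at offset 29: 0xF2 = 11110010 → 4-byte char (#10). Advance 4.
Byte at offset 33: 0xF0 = 11110000 → 4-byte char (#11). Advance 4.
Reached end at offset 37 after 11 code points.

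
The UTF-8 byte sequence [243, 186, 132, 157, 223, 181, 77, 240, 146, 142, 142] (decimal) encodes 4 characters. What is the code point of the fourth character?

U+1238E

Offset 0: leading byte 0xF3 = 11110011 → 4-byte char #1 = F3 BA 84 9D.
Offset 4: leading byte 0xDF = 11011111 → 2-byte char #2 = DF B5.
Offset 6: leading byte 0x4D = 01001101 → 1-byte char #3 = 4D.
Offset 7: leading byte 0xF0 = 11110000 → 4-byte char #4 = F0 92 8E 8E.
Leading byte 0xF0 = 11110000 matches 11110xxx → 4-byte sequence.
Byte 1: 0xF0 = 11110000, payload 000 (3 bits).
Byte 2: 0x92 = 10010010 (10xxxxxx ✓), payload 010010.
Byte 3: 0x8E = 10001110 (10xxxxxx ✓), payload 001110.
Byte 4: 0x8E = 10001110 (10xxxxxx ✓), payload 001110.
Concatenate: 000010010001110001110 = 0x1238E (21 bits → U+1238E).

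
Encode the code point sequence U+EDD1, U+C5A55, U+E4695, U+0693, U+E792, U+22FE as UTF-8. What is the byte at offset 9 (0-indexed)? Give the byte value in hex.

0x9A

U+EDD1 → 3-byte form EE B7 91 at offsets 0–2.
U+C5A55 → 4-byte form F3 85 A9 95 at offsets 3–6.
U+E4695 → 4-byte form F3 A4 9A 95 at offsets 7–10.
Offset 9 falls in char 3's range; it's byte 3 of F3 A4 9A 95 = 0x9A.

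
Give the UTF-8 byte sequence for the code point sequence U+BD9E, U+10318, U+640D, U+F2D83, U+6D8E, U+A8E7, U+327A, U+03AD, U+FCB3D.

U+BD9E: 3-byte form → EB B6 9E.
U+10318: 4-byte form → F0 90 8C 98.
U+640D: 3-byte form → E6 90 8D.
U+F2D83: 4-byte form → F3 B2 B6 83.
U+6D8E: 3-byte form → E6 B6 8E.
U+A8E7: 3-byte form → EA A3 A7.
U+327A: 3-byte form → E3 89 BA.
U+03AD: 2-byte form → CE AD.
U+FCB3D: 4-byte form → F3 BC AC BD.
Concatenated (29 bytes): EB B6 9E F0 90 8C 98 E6 90 8D F3 B2 B6 83 E6 B6 8E EA A3 A7 E3 89 BA CE AD F3 BC AC BD.

EB B6 9E F0 90 8C 98 E6 90 8D F3 B2 B6 83 E6 B6 8E EA A3 A7 E3 89 BA CE AD F3 BC AC BD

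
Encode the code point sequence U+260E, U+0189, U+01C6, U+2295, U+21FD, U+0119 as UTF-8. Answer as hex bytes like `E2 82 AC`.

E2 98 8E C6 89 C7 86 E2 8A 95 E2 87 BD C4 99

U+260E: 3-byte form → E2 98 8E.
U+0189: 2-byte form → C6 89.
U+01C6: 2-byte form → C7 86.
U+2295: 3-byte form → E2 8A 95.
U+21FD: 3-byte form → E2 87 BD.
U+0119: 2-byte form → C4 99.
Concatenated (15 bytes): E2 98 8E C6 89 C7 86 E2 8A 95 E2 87 BD C4 99.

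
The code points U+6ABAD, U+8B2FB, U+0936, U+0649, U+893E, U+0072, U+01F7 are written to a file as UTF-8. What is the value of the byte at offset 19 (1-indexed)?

1-indexed offset 19 is 0-indexed offset 18.
U+6ABAD → 4-byte form F1 AA AE AD at offsets 0–3.
U+8B2FB → 4-byte form F2 8B 8B BB at offsets 4–7.
U+0936 → 3-byte form E0 A4 B6 at offsets 8–10.
U+0649 → 2-byte form D9 89 at offsets 11–12.
U+893E → 3-byte form E8 A4 BE at offsets 13–15.
U+0072 → 1-byte form 72 at offsets 16–16.
U+01F7 → 2-byte form C7 B7 at offsets 17–18.
Offset 18 falls in char 7's range; it's byte 2 of C7 B7 = 0xB7.

0xB7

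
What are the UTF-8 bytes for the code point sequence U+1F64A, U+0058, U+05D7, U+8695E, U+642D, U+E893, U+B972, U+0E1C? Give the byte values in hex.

U+1F64A: 4-byte form → F0 9F 99 8A.
U+0058: 1-byte form → 58.
U+05D7: 2-byte form → D7 97.
U+8695E: 4-byte form → F2 86 A5 9E.
U+642D: 3-byte form → E6 90 AD.
U+E893: 3-byte form → EE A2 93.
U+B972: 3-byte form → EB A5 B2.
U+0E1C: 3-byte form → E0 B8 9C.
Concatenated (23 bytes): F0 9F 99 8A 58 D7 97 F2 86 A5 9E E6 90 AD EE A2 93 EB A5 B2 E0 B8 9C.

F0 9F 99 8A 58 D7 97 F2 86 A5 9E E6 90 AD EE A2 93 EB A5 B2 E0 B8 9C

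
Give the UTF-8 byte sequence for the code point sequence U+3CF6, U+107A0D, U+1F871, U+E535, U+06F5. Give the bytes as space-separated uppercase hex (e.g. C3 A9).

U+3CF6: 3-byte form → E3 B3 B6.
U+107A0D: 4-byte form → F4 87 A8 8D.
U+1F871: 4-byte form → F0 9F A1 B1.
U+E535: 3-byte form → EE 94 B5.
U+06F5: 2-byte form → DB B5.
Concatenated (16 bytes): E3 B3 B6 F4 87 A8 8D F0 9F A1 B1 EE 94 B5 DB B5.

E3 B3 B6 F4 87 A8 8D F0 9F A1 B1 EE 94 B5 DB B5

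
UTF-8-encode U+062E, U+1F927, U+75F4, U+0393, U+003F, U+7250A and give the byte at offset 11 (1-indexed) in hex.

1-indexed offset 11 is 0-indexed offset 10.
U+062E → 2-byte form D8 AE at offsets 0–1.
U+1F927 → 4-byte form F0 9F A4 A7 at offsets 2–5.
U+75F4 → 3-byte form E7 97 B4 at offsets 6–8.
U+0393 → 2-byte form CE 93 at offsets 9–10.
Offset 10 falls in char 4's range; it's byte 2 of CE 93 = 0x93.

0x93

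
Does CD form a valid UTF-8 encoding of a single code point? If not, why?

invalid (sequence truncated)

Leading byte 0xCD = 11001101 → 2-byte form, but only 1 byte is present.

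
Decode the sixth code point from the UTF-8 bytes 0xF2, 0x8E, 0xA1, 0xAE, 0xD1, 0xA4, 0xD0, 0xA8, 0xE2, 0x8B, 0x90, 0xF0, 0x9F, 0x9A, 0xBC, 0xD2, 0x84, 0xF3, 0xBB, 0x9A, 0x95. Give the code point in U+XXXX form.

U+0484

Offset 0: leading byte 0xF2 = 11110010 → 4-byte char #1 = F2 8E A1 AE.
Offset 4: leading byte 0xD1 = 11010001 → 2-byte char #2 = D1 A4.
Offset 6: leading byte 0xD0 = 11010000 → 2-byte char #3 = D0 A8.
Offset 8: leading byte 0xE2 = 11100010 → 3-byte char #4 = E2 8B 90.
Offset 11: leading byte 0xF0 = 11110000 → 4-byte char #5 = F0 9F 9A BC.
Offset 15: leading byte 0xD2 = 11010010 → 2-byte char #6 = D2 84.
Leading byte 0xD2 = 11010010 matches 110xxxxx → 2-byte sequence.
Byte 1: 0xD2 = 11010010, payload 10010 (5 bits).
Byte 2: 0x84 = 10000100 (10xxxxxx ✓), payload 000100.
Concatenate: 10010000100 = 0x484 (11 bits → U+0484).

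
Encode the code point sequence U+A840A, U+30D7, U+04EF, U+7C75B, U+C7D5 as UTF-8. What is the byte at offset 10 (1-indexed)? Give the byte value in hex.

1-indexed offset 10 is 0-indexed offset 9.
U+A840A → 4-byte form F2 A8 90 8A at offsets 0–3.
U+30D7 → 3-byte form E3 83 97 at offsets 4–6.
U+04EF → 2-byte form D3 AF at offsets 7–8.
U+7C75B → 4-byte form F1 BC 9D 9B at offsets 9–12.
Offset 9 falls in char 4's range; it's byte 1 of F1 BC 9D 9B = 0xF1.

0xF1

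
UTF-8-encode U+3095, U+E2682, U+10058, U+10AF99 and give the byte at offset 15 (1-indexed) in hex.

0x99

1-indexed offset 15 is 0-indexed offset 14.
U+3095 → 3-byte form E3 82 95 at offsets 0–2.
U+E2682 → 4-byte form F3 A2 9A 82 at offsets 3–6.
U+10058 → 4-byte form F0 90 81 98 at offsets 7–10.
U+10AF99 → 4-byte form F4 8A BE 99 at offsets 11–14.
Offset 14 falls in char 4's range; it's byte 4 of F4 8A BE 99 = 0x99.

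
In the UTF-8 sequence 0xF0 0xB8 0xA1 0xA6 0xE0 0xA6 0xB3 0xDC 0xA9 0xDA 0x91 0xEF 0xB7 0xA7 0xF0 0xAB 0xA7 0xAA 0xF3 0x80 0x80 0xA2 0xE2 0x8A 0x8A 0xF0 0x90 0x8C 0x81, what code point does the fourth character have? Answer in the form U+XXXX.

Offset 0: leading byte 0xF0 = 11110000 → 4-byte char #1 = F0 B8 A1 A6.
Offset 4: leading byte 0xE0 = 11100000 → 3-byte char #2 = E0 A6 B3.
Offset 7: leading byte 0xDC = 11011100 → 2-byte char #3 = DC A9.
Offset 9: leading byte 0xDA = 11011010 → 2-byte char #4 = DA 91.
Leading byte 0xDA = 11011010 matches 110xxxxx → 2-byte sequence.
Byte 1: 0xDA = 11011010, payload 11010 (5 bits).
Byte 2: 0x91 = 10010001 (10xxxxxx ✓), payload 010001.
Concatenate: 11010010001 = 0x691 (11 bits → U+0691).

U+0691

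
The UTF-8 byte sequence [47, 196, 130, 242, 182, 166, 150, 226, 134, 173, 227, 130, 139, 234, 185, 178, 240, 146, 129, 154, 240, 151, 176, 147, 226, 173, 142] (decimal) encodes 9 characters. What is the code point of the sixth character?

Offset 0: leading byte 0x2F = 00101111 → 1-byte char #1 = 2F.
Offset 1: leading byte 0xC4 = 11000100 → 2-byte char #2 = C4 82.
Offset 3: leading byte 0xF2 = 11110010 → 4-byte char #3 = F2 B6 A6 96.
Offset 7: leading byte 0xE2 = 11100010 → 3-byte char #4 = E2 86 AD.
Offset 10: leading byte 0xE3 = 11100011 → 3-byte char #5 = E3 82 8B.
Offset 13: leading byte 0xEA = 11101010 → 3-byte char #6 = EA B9 B2.
Leading byte 0xEA = 11101010 matches 1110xxxx → 3-byte sequence.
Byte 1: 0xEA = 11101010, payload 1010 (4 bits).
Byte 2: 0xB9 = 10111001 (10xxxxxx ✓), payload 111001.
Byte 3: 0xB2 = 10110010 (10xxxxxx ✓), payload 110010.
Concatenate: 1010111001110010 = 0xAE72 (16 bits → U+AE72).

U+AE72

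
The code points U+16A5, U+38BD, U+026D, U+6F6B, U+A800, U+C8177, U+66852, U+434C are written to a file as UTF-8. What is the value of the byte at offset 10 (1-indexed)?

0xBD

1-indexed offset 10 is 0-indexed offset 9.
U+16A5 → 3-byte form E1 9A A5 at offsets 0–2.
U+38BD → 3-byte form E3 A2 BD at offsets 3–5.
U+026D → 2-byte form C9 AD at offsets 6–7.
U+6F6B → 3-byte form E6 BD AB at offsets 8–10.
Offset 9 falls in char 4's range; it's byte 2 of E6 BD AB = 0xBD.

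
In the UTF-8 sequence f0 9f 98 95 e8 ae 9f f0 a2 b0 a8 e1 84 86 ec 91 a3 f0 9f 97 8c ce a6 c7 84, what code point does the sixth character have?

U+1F5CC

Offset 0: leading byte 0xF0 = 11110000 → 4-byte char #1 = F0 9F 98 95.
Offset 4: leading byte 0xE8 = 11101000 → 3-byte char #2 = E8 AE 9F.
Offset 7: leading byte 0xF0 = 11110000 → 4-byte char #3 = F0 A2 B0 A8.
Offset 11: leading byte 0xE1 = 11100001 → 3-byte char #4 = E1 84 86.
Offset 14: leading byte 0xEC = 11101100 → 3-byte char #5 = EC 91 A3.
Offset 17: leading byte 0xF0 = 11110000 → 4-byte char #6 = F0 9F 97 8C.
Leading byte 0xF0 = 11110000 matches 11110xxx → 4-byte sequence.
Byte 1: 0xF0 = 11110000, payload 000 (3 bits).
Byte 2: 0x9F = 10011111 (10xxxxxx ✓), payload 011111.
Byte 3: 0x97 = 10010111 (10xxxxxx ✓), payload 010111.
Byte 4: 0x8C = 10001100 (10xxxxxx ✓), payload 001100.
Concatenate: 000011111010111001100 = 0x1F5CC (21 bits → U+1F5CC).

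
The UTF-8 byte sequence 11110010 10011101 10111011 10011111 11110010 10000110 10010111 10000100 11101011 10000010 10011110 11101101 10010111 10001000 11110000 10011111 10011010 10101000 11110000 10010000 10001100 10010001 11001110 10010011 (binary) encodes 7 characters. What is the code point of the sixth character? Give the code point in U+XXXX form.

U+10311

Offset 0: leading byte 0xF2 = 11110010 → 4-byte char #1 = F2 9D BB 9F.
Offset 4: leading byte 0xF2 = 11110010 → 4-byte char #2 = F2 86 97 84.
Offset 8: leading byte 0xEB = 11101011 → 3-byte char #3 = EB 82 9E.
Offset 11: leading byte 0xED = 11101101 → 3-byte char #4 = ED 97 88.
Offset 14: leading byte 0xF0 = 11110000 → 4-byte char #5 = F0 9F 9A A8.
Offset 18: leading byte 0xF0 = 11110000 → 4-byte char #6 = F0 90 8C 91.
Leading byte 0xF0 = 11110000 matches 11110xxx → 4-byte sequence.
Byte 1: 0xF0 = 11110000, payload 000 (3 bits).
Byte 2: 0x90 = 10010000 (10xxxxxx ✓), payload 010000.
Byte 3: 0x8C = 10001100 (10xxxxxx ✓), payload 001100.
Byte 4: 0x91 = 10010001 (10xxxxxx ✓), payload 010001.
Concatenate: 000010000001100010001 = 0x10311 (21 bits → U+10311).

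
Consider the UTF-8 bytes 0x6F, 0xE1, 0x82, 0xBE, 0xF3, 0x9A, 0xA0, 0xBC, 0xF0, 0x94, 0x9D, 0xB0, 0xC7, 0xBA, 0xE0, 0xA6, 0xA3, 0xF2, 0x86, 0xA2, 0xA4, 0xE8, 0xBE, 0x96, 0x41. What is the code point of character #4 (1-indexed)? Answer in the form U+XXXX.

U+14770

Offset 0: leading byte 0x6F = 01101111 → 1-byte char #1 = 6F.
Offset 1: leading byte 0xE1 = 11100001 → 3-byte char #2 = E1 82 BE.
Offset 4: leading byte 0xF3 = 11110011 → 4-byte char #3 = F3 9A A0 BC.
Offset 8: leading byte 0xF0 = 11110000 → 4-byte char #4 = F0 94 9D B0.
Leading byte 0xF0 = 11110000 matches 11110xxx → 4-byte sequence.
Byte 1: 0xF0 = 11110000, payload 000 (3 bits).
Byte 2: 0x94 = 10010100 (10xxxxxx ✓), payload 010100.
Byte 3: 0x9D = 10011101 (10xxxxxx ✓), payload 011101.
Byte 4: 0xB0 = 10110000 (10xxxxxx ✓), payload 110000.
Concatenate: 000010100011101110000 = 0x14770 (21 bits → U+14770).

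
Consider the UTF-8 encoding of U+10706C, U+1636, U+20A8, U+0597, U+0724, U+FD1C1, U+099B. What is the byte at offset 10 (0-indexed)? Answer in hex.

0xD6

U+10706C → 4-byte form F4 87 81 AC at offsets 0–3.
U+1636 → 3-byte form E1 98 B6 at offsets 4–6.
U+20A8 → 3-byte form E2 82 A8 at offsets 7–9.
U+0597 → 2-byte form D6 97 at offsets 10–11.
Offset 10 falls in char 4's range; it's byte 1 of D6 97 = 0xD6.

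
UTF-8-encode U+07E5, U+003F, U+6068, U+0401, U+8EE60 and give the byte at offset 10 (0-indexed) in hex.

0xB9

U+07E5 → 2-byte form DF A5 at offsets 0–1.
U+003F → 1-byte form 3F at offsets 2–2.
U+6068 → 3-byte form E6 81 A8 at offsets 3–5.
U+0401 → 2-byte form D0 81 at offsets 6–7.
U+8EE60 → 4-byte form F2 8E B9 A0 at offsets 8–11.
Offset 10 falls in char 5's range; it's byte 3 of F2 8E B9 A0 = 0xB9.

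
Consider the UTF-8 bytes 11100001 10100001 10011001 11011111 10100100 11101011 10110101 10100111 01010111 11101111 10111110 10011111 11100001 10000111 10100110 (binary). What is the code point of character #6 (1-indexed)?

Offset 0: leading byte 0xE1 = 11100001 → 3-byte char #1 = E1 A1 99.
Offset 3: leading byte 0xDF = 11011111 → 2-byte char #2 = DF A4.
Offset 5: leading byte 0xEB = 11101011 → 3-byte char #3 = EB B5 A7.
Offset 8: leading byte 0x57 = 01010111 → 1-byte char #4 = 57.
Offset 9: leading byte 0xEF = 11101111 → 3-byte char #5 = EF BE 9F.
Offset 12: leading byte 0xE1 = 11100001 → 3-byte char #6 = E1 87 A6.
Leading byte 0xE1 = 11100001 matches 1110xxxx → 3-byte sequence.
Byte 1: 0xE1 = 11100001, payload 0001 (4 bits).
Byte 2: 0x87 = 10000111 (10xxxxxx ✓), payload 000111.
Byte 3: 0xA6 = 10100110 (10xxxxxx ✓), payload 100110.
Concatenate: 0001000111100110 = 0x11E6 (16 bits → U+11E6).

U+11E6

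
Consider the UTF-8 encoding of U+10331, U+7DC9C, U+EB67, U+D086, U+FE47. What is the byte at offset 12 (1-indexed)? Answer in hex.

1-indexed offset 12 is 0-indexed offset 11.
U+10331 → 4-byte form F0 90 8C B1 at offsets 0–3.
U+7DC9C → 4-byte form F1 BD B2 9C at offsets 4–7.
U+EB67 → 3-byte form EE AD A7 at offsets 8–10.
U+D086 → 3-byte form ED 82 86 at offsets 11–13.
Offset 11 falls in char 4's range; it's byte 1 of ED 82 86 = 0xED.

0xED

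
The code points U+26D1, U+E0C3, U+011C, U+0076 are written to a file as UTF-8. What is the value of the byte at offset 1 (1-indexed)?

1-indexed offset 1 is 0-indexed offset 0.
U+26D1 → 3-byte form E2 9B 91 at offsets 0–2.
Offset 0 falls in char 1's range; it's byte 1 of E2 9B 91 = 0xE2.

0xE2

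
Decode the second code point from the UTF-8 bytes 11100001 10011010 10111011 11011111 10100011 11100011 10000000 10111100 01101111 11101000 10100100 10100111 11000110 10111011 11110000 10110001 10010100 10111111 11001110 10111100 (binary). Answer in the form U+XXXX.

U+07E3

Offset 0: leading byte 0xE1 = 11100001 → 3-byte char #1 = E1 9A BB.
Offset 3: leading byte 0xDF = 11011111 → 2-byte char #2 = DF A3.
Leading byte 0xDF = 11011111 matches 110xxxxx → 2-byte sequence.
Byte 1: 0xDF = 11011111, payload 11111 (5 bits).
Byte 2: 0xA3 = 10100011 (10xxxxxx ✓), payload 100011.
Concatenate: 11111100011 = 0x7E3 (11 bits → U+07E3).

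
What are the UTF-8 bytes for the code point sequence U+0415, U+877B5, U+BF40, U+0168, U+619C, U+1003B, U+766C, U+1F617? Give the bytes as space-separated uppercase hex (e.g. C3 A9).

D0 95 F2 87 9E B5 EB BD 80 C5 A8 E6 86 9C F0 90 80 BB E7 99 AC F0 9F 98 97

U+0415: 2-byte form → D0 95.
U+877B5: 4-byte form → F2 87 9E B5.
U+BF40: 3-byte form → EB BD 80.
U+0168: 2-byte form → C5 A8.
U+619C: 3-byte form → E6 86 9C.
U+1003B: 4-byte form → F0 90 80 BB.
U+766C: 3-byte form → E7 99 AC.
U+1F617: 4-byte form → F0 9F 98 97.
Concatenated (25 bytes): D0 95 F2 87 9E B5 EB BD 80 C5 A8 E6 86 9C F0 90 80 BB E7 99 AC F0 9F 98 97.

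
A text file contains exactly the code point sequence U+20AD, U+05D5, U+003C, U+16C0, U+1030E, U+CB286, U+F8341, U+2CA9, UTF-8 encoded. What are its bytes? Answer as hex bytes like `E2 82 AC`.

U+20AD: 3-byte form → E2 82 AD.
U+05D5: 2-byte form → D7 95.
U+003C: 1-byte form → 3C.
U+16C0: 3-byte form → E1 9B 80.
U+1030E: 4-byte form → F0 90 8C 8E.
U+CB286: 4-byte form → F3 8B 8A 86.
U+F8341: 4-byte form → F3 B8 8D 81.
U+2CA9: 3-byte form → E2 B2 A9.
Concatenated (24 bytes): E2 82 AD D7 95 3C E1 9B 80 F0 90 8C 8E F3 8B 8A 86 F3 B8 8D 81 E2 B2 A9.

E2 82 AD D7 95 3C E1 9B 80 F0 90 8C 8E F3 8B 8A 86 F3 B8 8D 81 E2 B2 A9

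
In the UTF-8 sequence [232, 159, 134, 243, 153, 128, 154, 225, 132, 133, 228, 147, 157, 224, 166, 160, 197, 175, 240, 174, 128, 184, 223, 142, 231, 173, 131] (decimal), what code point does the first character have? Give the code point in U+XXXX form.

U+87C6

Offset 0: leading byte 0xE8 = 11101000 → 3-byte char #1 = E8 9F 86.
Leading byte 0xE8 = 11101000 matches 1110xxxx → 3-byte sequence.
Byte 1: 0xE8 = 11101000, payload 1000 (4 bits).
Byte 2: 0x9F = 10011111 (10xxxxxx ✓), payload 011111.
Byte 3: 0x86 = 10000110 (10xxxxxx ✓), payload 000110.
Concatenate: 1000011111000110 = 0x87C6 (16 bits → U+87C6).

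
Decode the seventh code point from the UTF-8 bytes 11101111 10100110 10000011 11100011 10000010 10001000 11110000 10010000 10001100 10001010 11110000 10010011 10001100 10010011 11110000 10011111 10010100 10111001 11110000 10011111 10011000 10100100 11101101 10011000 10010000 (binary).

U+D610

Offset 0: leading byte 0xEF = 11101111 → 3-byte char #1 = EF A6 83.
Offset 3: leading byte 0xE3 = 11100011 → 3-byte char #2 = E3 82 88.
Offset 6: leading byte 0xF0 = 11110000 → 4-byte char #3 = F0 90 8C 8A.
Offset 10: leading byte 0xF0 = 11110000 → 4-byte char #4 = F0 93 8C 93.
Offset 14: leading byte 0xF0 = 11110000 → 4-byte char #5 = F0 9F 94 B9.
Offset 18: leading byte 0xF0 = 11110000 → 4-byte char #6 = F0 9F 98 A4.
Offset 22: leading byte 0xED = 11101101 → 3-byte char #7 = ED 98 90.
Leading byte 0xED = 11101101 matches 1110xxxx → 3-byte sequence.
Byte 1: 0xED = 11101101, payload 1101 (4 bits).
Byte 2: 0x98 = 10011000 (10xxxxxx ✓), payload 011000.
Byte 3: 0x90 = 10010000 (10xxxxxx ✓), payload 010000.
Concatenate: 1101011000010000 = 0xD610 (16 bits → U+D610).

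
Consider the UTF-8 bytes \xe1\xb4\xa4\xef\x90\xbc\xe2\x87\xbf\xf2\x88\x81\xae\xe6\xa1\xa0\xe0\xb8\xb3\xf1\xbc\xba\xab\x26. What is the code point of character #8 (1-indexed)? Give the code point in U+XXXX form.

U+0026

Offset 0: leading byte 0xE1 = 11100001 → 3-byte char #1 = E1 B4 A4.
Offset 3: leading byte 0xEF = 11101111 → 3-byte char #2 = EF 90 BC.
Offset 6: leading byte 0xE2 = 11100010 → 3-byte char #3 = E2 87 BF.
Offset 9: leading byte 0xF2 = 11110010 → 4-byte char #4 = F2 88 81 AE.
Offset 13: leading byte 0xE6 = 11100110 → 3-byte char #5 = E6 A1 A0.
Offset 16: leading byte 0xE0 = 11100000 → 3-byte char #6 = E0 B8 B3.
Offset 19: leading byte 0xF1 = 11110001 → 4-byte char #7 = F1 BC BA AB.
Offset 23: leading byte 0x26 = 00100110 → 1-byte char #8 = 26.
Leading byte 0x26 = 00100110 matches 0xxxxxxx → 1-byte sequence.
Byte 1: 0x26 = 00100110, payload 0100110 (7 bits).
Concatenate: 0100110 = 0x26 (7 bits → U+0026).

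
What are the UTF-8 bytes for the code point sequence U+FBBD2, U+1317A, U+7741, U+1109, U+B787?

F3 BB AF 92 F0 93 85 BA E7 9D 81 E1 84 89 EB 9E 87

U+FBBD2: 4-byte form → F3 BB AF 92.
U+1317A: 4-byte form → F0 93 85 BA.
U+7741: 3-byte form → E7 9D 81.
U+1109: 3-byte form → E1 84 89.
U+B787: 3-byte form → EB 9E 87.
Concatenated (17 bytes): F3 BB AF 92 F0 93 85 BA E7 9D 81 E1 84 89 EB 9E 87.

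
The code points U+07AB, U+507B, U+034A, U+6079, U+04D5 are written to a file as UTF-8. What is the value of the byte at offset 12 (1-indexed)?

1-indexed offset 12 is 0-indexed offset 11.
U+07AB → 2-byte form DE AB at offsets 0–1.
U+507B → 3-byte form E5 81 BB at offsets 2–4.
U+034A → 2-byte form CD 8A at offsets 5–6.
U+6079 → 3-byte form E6 81 B9 at offsets 7–9.
U+04D5 → 2-byte form D3 95 at offsets 10–11.
Offset 11 falls in char 5's range; it's byte 2 of D3 95 = 0x95.

0x95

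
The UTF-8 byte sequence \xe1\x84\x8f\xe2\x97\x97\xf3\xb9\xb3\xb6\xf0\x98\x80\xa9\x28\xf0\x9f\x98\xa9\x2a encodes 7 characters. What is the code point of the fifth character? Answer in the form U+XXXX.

Offset 0: leading byte 0xE1 = 11100001 → 3-byte char #1 = E1 84 8F.
Offset 3: leading byte 0xE2 = 11100010 → 3-byte char #2 = E2 97 97.
Offset 6: leading byte 0xF3 = 11110011 → 4-byte char #3 = F3 B9 B3 B6.
Offset 10: leading byte 0xF0 = 11110000 → 4-byte char #4 = F0 98 80 A9.
Offset 14: leading byte 0x28 = 00101000 → 1-byte char #5 = 28.
Leading byte 0x28 = 00101000 matches 0xxxxxxx → 1-byte sequence.
Byte 1: 0x28 = 00101000, payload 0101000 (7 bits).
Concatenate: 0101000 = 0x28 (7 bits → U+0028).

U+0028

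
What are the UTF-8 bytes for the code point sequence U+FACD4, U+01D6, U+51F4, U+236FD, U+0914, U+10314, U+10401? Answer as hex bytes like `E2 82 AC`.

F3 BA B3 94 C7 96 E5 87 B4 F0 A3 9B BD E0 A4 94 F0 90 8C 94 F0 90 90 81

U+FACD4: 4-byte form → F3 BA B3 94.
U+01D6: 2-byte form → C7 96.
U+51F4: 3-byte form → E5 87 B4.
U+236FD: 4-byte form → F0 A3 9B BD.
U+0914: 3-byte form → E0 A4 94.
U+10314: 4-byte form → F0 90 8C 94.
U+10401: 4-byte form → F0 90 90 81.
Concatenated (24 bytes): F3 BA B3 94 C7 96 E5 87 B4 F0 A3 9B BD E0 A4 94 F0 90 8C 94 F0 90 90 81.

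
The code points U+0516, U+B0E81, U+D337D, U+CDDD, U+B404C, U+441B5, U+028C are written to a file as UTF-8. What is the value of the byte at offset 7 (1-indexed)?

0xF3

1-indexed offset 7 is 0-indexed offset 6.
U+0516 → 2-byte form D4 96 at offsets 0–1.
U+B0E81 → 4-byte form F2 B0 BA 81 at offsets 2–5.
U+D337D → 4-byte form F3 93 8D BD at offsets 6–9.
Offset 6 falls in char 3's range; it's byte 1 of F3 93 8D BD = 0xF3.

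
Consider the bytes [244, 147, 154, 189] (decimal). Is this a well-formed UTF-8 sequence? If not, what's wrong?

Leading byte 0xF4 = 11110100 → 4-byte form.
Payload = 0x1136BD, which exceeds U+10FFFF, the maximum Unicode code point. (Leading bytes F5–FF, or F4 followed by ≥ 0x90, are invalid.)

invalid (encodes a value above U+10FFFF)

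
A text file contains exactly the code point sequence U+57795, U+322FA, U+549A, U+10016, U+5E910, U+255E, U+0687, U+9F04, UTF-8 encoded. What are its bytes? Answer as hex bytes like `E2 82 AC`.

F1 97 9E 95 F0 B2 8B BA E5 92 9A F0 90 80 96 F1 9E A4 90 E2 95 9E DA 87 E9 BC 84

U+57795: 4-byte form → F1 97 9E 95.
U+322FA: 4-byte form → F0 B2 8B BA.
U+549A: 3-byte form → E5 92 9A.
U+10016: 4-byte form → F0 90 80 96.
U+5E910: 4-byte form → F1 9E A4 90.
U+255E: 3-byte form → E2 95 9E.
U+0687: 2-byte form → DA 87.
U+9F04: 3-byte form → E9 BC 84.
Concatenated (27 bytes): F1 97 9E 95 F0 B2 8B BA E5 92 9A F0 90 80 96 F1 9E A4 90 E2 95 9E DA 87 E9 BC 84.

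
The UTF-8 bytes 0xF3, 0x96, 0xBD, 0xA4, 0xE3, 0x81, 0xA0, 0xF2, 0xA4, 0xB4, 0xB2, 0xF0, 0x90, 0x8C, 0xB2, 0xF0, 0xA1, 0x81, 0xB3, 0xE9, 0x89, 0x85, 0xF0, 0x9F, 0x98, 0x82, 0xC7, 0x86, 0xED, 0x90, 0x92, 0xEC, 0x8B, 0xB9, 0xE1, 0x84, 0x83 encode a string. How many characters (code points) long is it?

Byte at offset 0: 0xF3 = 11110011 → 4-byte char (#1). Advance 4.
Byte at offset 4: 0xE3 = 11100011 → 3-byte char (#2). Advance 3.
Byte at offset 7: 0xF2 = 11110010 → 4-byte char (#3). Advance 4.
Byte at offset 11: 0xF0 = 11110000 → 4-byte char (#4). Advance 4.
Byte at offset 15: 0xF0 = 11110000 → 4-byte char (#5). Advance 4.
Byte at offset 19: 0xE9 = 11101001 → 3-byte char (#6). Advance 3.
Byte at offset 22: 0xF0 = 11110000 → 4-byte char (#7). Advance 4.
Byte at offset 26: 0xC7 = 11000111 → 2-byte char (#8). Advance 2.
Byte at offset 28: 0xED = 11101101 → 3-byte char (#9). Advance 3.
Byte at offset 31: 0xEC = 11101100 → 3-byte char (#10). Advance 3.
Byte at offset 34: 0xE1 = 11100001 → 3-byte char (#11). Advance 3.
Reached end at offset 37 after 11 code points.

11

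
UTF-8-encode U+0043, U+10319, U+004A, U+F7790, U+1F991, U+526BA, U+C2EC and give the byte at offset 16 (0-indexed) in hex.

0x9A

U+0043 → 1-byte form 43 at offsets 0–0.
U+10319 → 4-byte form F0 90 8C 99 at offsets 1–4.
U+004A → 1-byte form 4A at offsets 5–5.
U+F7790 → 4-byte form F3 B7 9E 90 at offsets 6–9.
U+1F991 → 4-byte form F0 9F A6 91 at offsets 10–13.
U+526BA → 4-byte form F1 92 9A BA at offsets 14–17.
Offset 16 falls in char 6's range; it's byte 3 of F1 92 9A BA = 0x9A.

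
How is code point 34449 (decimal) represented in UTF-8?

U+8691 = 0x8691 = 34449 decimal. In range U+0800–U+FFFF → 3-byte form: 1110xxxx 10xxxxxx 10xxxxxx.
Binary (16 bits): 1000011010010001.
Split 4+6+6: 1000 | 011010 | 010001.
Byte 1: 11101000 = 0xE8.
Byte 2: 10011010 = 0x9A.
Byte 3: 10010001 = 0x91.

E8 9A 91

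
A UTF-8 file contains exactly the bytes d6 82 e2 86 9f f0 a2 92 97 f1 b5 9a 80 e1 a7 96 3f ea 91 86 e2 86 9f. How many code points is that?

Byte at offset 0: 0xD6 = 11010110 → 2-byte char (#1). Advance 2.
Byte at offset 2: 0xE2 = 11100010 → 3-byte char (#2). Advance 3.
Byte at offset 5: 0xF0 = 11110000 → 4-byte char (#3). Advance 4.
Byte at offset 9: 0xF1 = 11110001 → 4-byte char (#4). Advance 4.
Byte at offset 13: 0xE1 = 11100001 → 3-byte char (#5). Advance 3.
Byte at offset 16: 0x3F = 00111111 → 1-byte char (#6). Advance 1.
Byte at offset 17: 0xEA = 11101010 → 3-byte char (#7). Advance 3.
Byte at offset 20: 0xE2 = 11100010 → 3-byte char (#8). Advance 3.
Reached end at offset 23 after 8 code points.

8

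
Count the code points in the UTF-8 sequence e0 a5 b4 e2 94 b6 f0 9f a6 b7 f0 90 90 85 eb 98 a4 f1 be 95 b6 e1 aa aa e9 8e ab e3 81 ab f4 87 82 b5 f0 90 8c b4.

Byte at offset 0: 0xE0 = 11100000 → 3-byte char (#1). Advance 3.
Byte at offset 3: 0xE2 = 11100010 → 3-byte char (#2). Advance 3.
Byte at offset 6: 0xF0 = 11110000 → 4-byte char (#3). Advance 4.
Byte at offset 10: 0xF0 = 11110000 → 4-byte char (#4). Advance 4.
Byte at offset 14: 0xEB = 11101011 → 3-byte char (#5). Advance 3.
Byte at offset 17: 0xF1 = 11110001 → 4-byte char (#6). Advance 4.
Byte at offset 21: 0xE1 = 11100001 → 3-byte char (#7). Advance 3.
Byte at offset 24: 0xE9 = 11101001 → 3-byte char (#8). Advance 3.
Byte at offset 27: 0xE3 = 11100011 → 3-byte char (#9). Advance 3.
Byte at offset 30: 0xF4 = 11110100 → 4-byte char (#10). Advance 4.
Byte at offset 34: 0xF0 = 11110000 → 4-byte char (#11). Advance 4.
Reached end at offset 38 after 11 code points.

11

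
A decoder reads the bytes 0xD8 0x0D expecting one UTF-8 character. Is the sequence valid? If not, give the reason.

Leading byte 0xD8 = 11011000 → 2-byte form.
Byte 2 is 0x0D = 00001101, which is not 10xxxxxx — expected a continuation byte.

invalid (non-continuation byte where continuation expected)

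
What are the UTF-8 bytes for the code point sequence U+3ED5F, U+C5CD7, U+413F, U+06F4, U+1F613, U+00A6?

U+3ED5F: 4-byte form → F0 BE B5 9F.
U+C5CD7: 4-byte form → F3 85 B3 97.
U+413F: 3-byte form → E4 84 BF.
U+06F4: 2-byte form → DB B4.
U+1F613: 4-byte form → F0 9F 98 93.
U+00A6: 2-byte form → C2 A6.
Concatenated (19 bytes): F0 BE B5 9F F3 85 B3 97 E4 84 BF DB B4 F0 9F 98 93 C2 A6.

F0 BE B5 9F F3 85 B3 97 E4 84 BF DB B4 F0 9F 98 93 C2 A6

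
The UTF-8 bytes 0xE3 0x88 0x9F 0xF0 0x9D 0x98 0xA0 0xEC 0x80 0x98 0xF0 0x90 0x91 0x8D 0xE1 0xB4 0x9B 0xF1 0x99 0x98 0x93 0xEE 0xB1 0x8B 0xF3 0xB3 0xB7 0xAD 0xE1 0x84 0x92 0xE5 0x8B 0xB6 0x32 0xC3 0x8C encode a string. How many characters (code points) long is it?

12

Byte at offset 0: 0xE3 = 11100011 → 3-byte char (#1). Advance 3.
Byte at offset 3: 0xF0 = 11110000 → 4-byte char (#2). Advance 4.
Byte at offset 7: 0xEC = 11101100 → 3-byte char (#3). Advance 3.
Byte at offset 10: 0xF0 = 11110000 → 4-byte char (#4). Advance 4.
Byte at offset 14: 0xE1 = 11100001 → 3-byte char (#5). Advance 3.
Byte at offset 17: 0xF1 = 11110001 → 4-byte char (#6). Advance 4.
Byte at offset 21: 0xEE = 11101110 → 3-byte char (#7). Advance 3.
Byte at offset 24: 0xF3 = 11110011 → 4-byte char (#8). Advance 4.
Byte at offset 28: 0xE1 = 11100001 → 3-byte char (#9). Advance 3.
Byte at offset 31: 0xE5 = 11100101 → 3-byte char (#10). Advance 3.
Byte at offset 34: 0x32 = 00110010 → 1-byte char (#11). Advance 1.
Byte at offset 35: 0xC3 = 11000011 → 2-byte char (#12). Advance 2.
Reached end at offset 37 after 12 code points.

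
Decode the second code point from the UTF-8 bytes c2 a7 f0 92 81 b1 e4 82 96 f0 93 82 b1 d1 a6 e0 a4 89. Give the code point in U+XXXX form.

U+12071

Offset 0: leading byte 0xC2 = 11000010 → 2-byte char #1 = C2 A7.
Offset 2: leading byte 0xF0 = 11110000 → 4-byte char #2 = F0 92 81 B1.
Leading byte 0xF0 = 11110000 matches 11110xxx → 4-byte sequence.
Byte 1: 0xF0 = 11110000, payload 000 (3 bits).
Byte 2: 0x92 = 10010010 (10xxxxxx ✓), payload 010010.
Byte 3: 0x81 = 10000001 (10xxxxxx ✓), payload 000001.
Byte 4: 0xB1 = 10110001 (10xxxxxx ✓), payload 110001.
Concatenate: 000010010000001110001 = 0x12071 (21 bits → U+12071).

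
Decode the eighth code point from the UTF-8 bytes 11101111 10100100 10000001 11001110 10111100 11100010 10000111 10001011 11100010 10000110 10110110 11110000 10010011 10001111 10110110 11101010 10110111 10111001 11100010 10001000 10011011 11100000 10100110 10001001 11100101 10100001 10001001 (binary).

Offset 0: leading byte 0xEF = 11101111 → 3-byte char #1 = EF A4 81.
Offset 3: leading byte 0xCE = 11001110 → 2-byte char #2 = CE BC.
Offset 5: leading byte 0xE2 = 11100010 → 3-byte char #3 = E2 87 8B.
Offset 8: leading byte 0xE2 = 11100010 → 3-byte char #4 = E2 86 B6.
Offset 11: leading byte 0xF0 = 11110000 → 4-byte char #5 = F0 93 8F B6.
Offset 15: leading byte 0xEA = 11101010 → 3-byte char #6 = EA B7 B9.
Offset 18: leading byte 0xE2 = 11100010 → 3-byte char #7 = E2 88 9B.
Offset 21: leading byte 0xE0 = 11100000 → 3-byte char #8 = E0 A6 89.
Leading byte 0xE0 = 11100000 matches 1110xxxx → 3-byte sequence.
Byte 1: 0xE0 = 11100000, payload 0000 (4 bits).
Byte 2: 0xA6 = 10100110 (10xxxxxx ✓), payload 100110.
Byte 3: 0x89 = 10001001 (10xxxxxx ✓), payload 001001.
Concatenate: 0000100110001001 = 0x989 (16 bits → U+0989).

U+0989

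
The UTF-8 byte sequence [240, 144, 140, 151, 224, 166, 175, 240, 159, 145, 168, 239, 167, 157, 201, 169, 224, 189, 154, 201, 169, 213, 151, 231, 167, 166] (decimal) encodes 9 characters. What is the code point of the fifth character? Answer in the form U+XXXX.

U+0269

Offset 0: leading byte 0xF0 = 11110000 → 4-byte char #1 = F0 90 8C 97.
Offset 4: leading byte 0xE0 = 11100000 → 3-byte char #2 = E0 A6 AF.
Offset 7: leading byte 0xF0 = 11110000 → 4-byte char #3 = F0 9F 91 A8.
Offset 11: leading byte 0xEF = 11101111 → 3-byte char #4 = EF A7 9D.
Offset 14: leading byte 0xC9 = 11001001 → 2-byte char #5 = C9 A9.
Leading byte 0xC9 = 11001001 matches 110xxxxx → 2-byte sequence.
Byte 1: 0xC9 = 11001001, payload 01001 (5 bits).
Byte 2: 0xA9 = 10101001 (10xxxxxx ✓), payload 101001.
Concatenate: 01001101001 = 0x269 (11 bits → U+0269).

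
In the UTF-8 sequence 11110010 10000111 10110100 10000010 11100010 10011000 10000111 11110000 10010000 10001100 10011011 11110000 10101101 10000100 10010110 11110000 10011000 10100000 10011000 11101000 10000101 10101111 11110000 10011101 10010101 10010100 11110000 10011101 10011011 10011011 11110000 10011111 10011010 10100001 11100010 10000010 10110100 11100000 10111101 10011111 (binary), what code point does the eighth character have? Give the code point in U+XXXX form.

Offset 0: leading byte 0xF2 = 11110010 → 4-byte char #1 = F2 87 B4 82.
Offset 4: leading byte 0xE2 = 11100010 → 3-byte char #2 = E2 98 87.
Offset 7: leading byte 0xF0 = 11110000 → 4-byte char #3 = F0 90 8C 9B.
Offset 11: leading byte 0xF0 = 11110000 → 4-byte char #4 = F0 AD 84 96.
Offset 15: leading byte 0xF0 = 11110000 → 4-byte char #5 = F0 98 A0 98.
Offset 19: leading byte 0xE8 = 11101000 → 3-byte char #6 = E8 85 AF.
Offset 22: leading byte 0xF0 = 11110000 → 4-byte char #7 = F0 9D 95 94.
Offset 26: leading byte 0xF0 = 11110000 → 4-byte char #8 = F0 9D 9B 9B.
Leading byte 0xF0 = 11110000 matches 11110xxx → 4-byte sequence.
Byte 1: 0xF0 = 11110000, payload 000 (3 bits).
Byte 2: 0x9D = 10011101 (10xxxxxx ✓), payload 011101.
Byte 3: 0x9B = 10011011 (10xxxxxx ✓), payload 011011.
Byte 4: 0x9B = 10011011 (10xxxxxx ✓), payload 011011.
Concatenate: 000011101011011011011 = 0x1D6DB (21 bits → U+1D6DB).

U+1D6DB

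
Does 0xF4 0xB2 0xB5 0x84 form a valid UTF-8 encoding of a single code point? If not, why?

invalid (encodes a value above U+10FFFF)

Leading byte 0xF4 = 11110100 → 4-byte form.
Payload = 0x132D44, which exceeds U+10FFFF, the maximum Unicode code point. (Leading bytes F5–FF, or F4 followed by ≥ 0x90, are invalid.)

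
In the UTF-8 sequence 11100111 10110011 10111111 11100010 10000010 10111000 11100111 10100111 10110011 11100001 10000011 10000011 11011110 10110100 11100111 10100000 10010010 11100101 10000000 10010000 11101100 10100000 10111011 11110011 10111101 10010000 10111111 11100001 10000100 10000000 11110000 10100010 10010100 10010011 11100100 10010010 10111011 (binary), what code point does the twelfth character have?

Offset 0: leading byte 0xE7 = 11100111 → 3-byte char #1 = E7 B3 BF.
Offset 3: leading byte 0xE2 = 11100010 → 3-byte char #2 = E2 82 B8.
Offset 6: leading byte 0xE7 = 11100111 → 3-byte char #3 = E7 A7 B3.
Offset 9: leading byte 0xE1 = 11100001 → 3-byte char #4 = E1 83 83.
Offset 12: leading byte 0xDE = 11011110 → 2-byte char #5 = DE B4.
Offset 14: leading byte 0xE7 = 11100111 → 3-byte char #6 = E7 A0 92.
Offset 17: leading byte 0xE5 = 11100101 → 3-byte char #7 = E5 80 90.
Offset 20: leading byte 0xEC = 11101100 → 3-byte char #8 = EC A0 BB.
Offset 23: leading byte 0xF3 = 11110011 → 4-byte char #9 = F3 BD 90 BF.
Offset 27: leading byte 0xE1 = 11100001 → 3-byte char #10 = E1 84 80.
Offset 30: leading byte 0xF0 = 11110000 → 4-byte char #11 = F0 A2 94 93.
Offset 34: leading byte 0xE4 = 11100100 → 3-byte char #12 = E4 92 BB.
Leading byte 0xE4 = 11100100 matches 1110xxxx → 3-byte sequence.
Byte 1: 0xE4 = 11100100, payload 0100 (4 bits).
Byte 2: 0x92 = 10010010 (10xxxxxx ✓), payload 010010.
Byte 3: 0xBB = 10111011 (10xxxxxx ✓), payload 111011.
Concatenate: 0100010010111011 = 0x44BB (16 bits → U+44BB).

U+44BB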